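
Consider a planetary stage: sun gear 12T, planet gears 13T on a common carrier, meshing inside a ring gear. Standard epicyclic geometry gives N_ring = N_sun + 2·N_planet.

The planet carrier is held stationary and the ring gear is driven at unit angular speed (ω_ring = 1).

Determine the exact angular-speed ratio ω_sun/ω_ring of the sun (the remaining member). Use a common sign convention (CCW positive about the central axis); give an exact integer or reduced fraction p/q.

N_ring = 12 + 2·13 = 38
12(ω_s−ω_c) = −38(ω_r−ω_c),  ω_c=0, ω_r=1
ω_s = 0 − (38/12)(1−0) = -19/6
ω_s/ω_r = -19/6

-19/6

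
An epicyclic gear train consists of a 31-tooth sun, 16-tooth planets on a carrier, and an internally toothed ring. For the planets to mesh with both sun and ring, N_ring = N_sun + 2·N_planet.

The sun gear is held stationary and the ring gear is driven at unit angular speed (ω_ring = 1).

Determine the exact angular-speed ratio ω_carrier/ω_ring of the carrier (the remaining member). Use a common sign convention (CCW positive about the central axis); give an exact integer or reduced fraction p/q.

63/94

N_ring = 31 + 2·16 = 63
31(ω_s−ω_c) = −63(ω_r−ω_c),  ω_s=0, ω_r=1
31(0−ω_c) = −63(1−ω_c)  ⇒  94ω_c = 63  ⇒  ω_c = 63/94
ω_c/ω_r = 63/94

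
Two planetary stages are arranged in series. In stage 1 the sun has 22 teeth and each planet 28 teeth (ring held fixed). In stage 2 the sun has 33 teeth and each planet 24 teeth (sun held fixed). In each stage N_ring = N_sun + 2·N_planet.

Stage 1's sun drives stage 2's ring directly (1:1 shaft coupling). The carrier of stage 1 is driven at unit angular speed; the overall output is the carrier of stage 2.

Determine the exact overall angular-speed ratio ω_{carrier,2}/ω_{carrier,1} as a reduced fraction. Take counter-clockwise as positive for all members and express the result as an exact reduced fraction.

675/209

Stage 1: N_ring = 22 + 2·28 = 78
Stage 1: 22(ω_s−ω_c) = −78(ω_r−ω_c),  ω_r=0, ω_c=1
Stage 1: ω_s = 1 − (78/22)(0−1) = 50/11
  ⇒ ω_s¹/ω_c¹ = 50/11
Stage 2: N_ring = 33 + 2·24 = 81
Stage 2: 33(ω_s−ω_c) = −81(ω_r−ω_c),  ω_s=0, ω_r=1
Stage 2: 33(0−ω_c) = −81(1−ω_c)  ⇒  114ω_c = 81  ⇒  ω_c = 27/38
  ⇒ ω_c²/ω_r² = 27/38
Coupling ω_r² = ω_s¹ ⇒ overall = 50/11 × 27/38 = 675/209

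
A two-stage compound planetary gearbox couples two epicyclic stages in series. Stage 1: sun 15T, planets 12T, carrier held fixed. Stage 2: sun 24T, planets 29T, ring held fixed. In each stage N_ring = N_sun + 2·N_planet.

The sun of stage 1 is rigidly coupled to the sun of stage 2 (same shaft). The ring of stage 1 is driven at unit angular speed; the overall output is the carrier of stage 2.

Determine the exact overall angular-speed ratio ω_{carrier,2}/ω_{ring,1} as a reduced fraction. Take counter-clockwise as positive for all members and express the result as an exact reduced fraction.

-156/265

Stage 1: N_ring = 15 + 2·12 = 39
Stage 1: 15(ω_s−ω_c) = −39(ω_r−ω_c),  ω_c=0, ω_r=1
Stage 1: ω_s = 0 − (39/15)(1−0) = -13/5
  ⇒ ω_s¹/ω_r¹ = -13/5
Stage 2: N_ring = 24 + 2·29 = 82
Stage 2: 24(ω_s−ω_c) = −82(ω_r−ω_c),  ω_r=0, ω_s=1
Stage 2: 24(1−ω_c) = −82(0−ω_c)  ⇒  106ω_c = 24  ⇒  ω_c = 12/53
  ⇒ ω_c²/ω_s² = 12/53
Coupling ω_s² = ω_s¹ ⇒ overall = -13/5 × 12/53 = -156/265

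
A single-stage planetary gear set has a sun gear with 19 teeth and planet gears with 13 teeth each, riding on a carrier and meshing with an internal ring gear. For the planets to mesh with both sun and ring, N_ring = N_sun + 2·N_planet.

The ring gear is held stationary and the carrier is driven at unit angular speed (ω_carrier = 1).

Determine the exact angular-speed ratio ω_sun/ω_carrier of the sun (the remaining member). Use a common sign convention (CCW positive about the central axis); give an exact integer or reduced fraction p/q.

N_ring = 19 + 2·13 = 45
19(ω_s−ω_c) = −45(ω_r−ω_c),  ω_r=0, ω_c=1
ω_s = 1 − (45/19)(0−1) = 64/19
ω_s/ω_c = 64/19

64/19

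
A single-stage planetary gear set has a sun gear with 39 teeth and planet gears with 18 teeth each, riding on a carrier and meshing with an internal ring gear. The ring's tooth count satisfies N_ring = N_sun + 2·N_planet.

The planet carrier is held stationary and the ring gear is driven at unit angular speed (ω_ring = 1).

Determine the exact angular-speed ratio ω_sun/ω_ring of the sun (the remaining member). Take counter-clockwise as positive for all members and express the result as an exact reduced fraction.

N_ring = 39 + 2·18 = 75
39(ω_s−ω_c) = −75(ω_r−ω_c),  ω_c=0, ω_r=1
ω_s = 0 − (75/39)(1−0) = -25/13
ω_s/ω_r = -25/13

-25/13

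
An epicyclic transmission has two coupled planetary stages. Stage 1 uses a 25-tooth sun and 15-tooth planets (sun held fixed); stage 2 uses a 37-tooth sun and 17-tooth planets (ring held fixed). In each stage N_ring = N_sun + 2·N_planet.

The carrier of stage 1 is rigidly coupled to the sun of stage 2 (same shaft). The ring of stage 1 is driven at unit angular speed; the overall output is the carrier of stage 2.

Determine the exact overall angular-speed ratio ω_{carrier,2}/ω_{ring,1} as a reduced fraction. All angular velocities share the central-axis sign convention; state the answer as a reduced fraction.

407/1728

Stage 1: N_ring = 25 + 2·15 = 55
Stage 1: 25(ω_s−ω_c) = −55(ω_r−ω_c),  ω_s=0, ω_r=1
Stage 1: 25(0−ω_c) = −55(1−ω_c)  ⇒  80ω_c = 55  ⇒  ω_c = 11/16
  ⇒ ω_c¹/ω_r¹ = 11/16
Stage 2: N_ring = 37 + 2·17 = 71
Stage 2: 37(ω_s−ω_c) = −71(ω_r−ω_c),  ω_r=0, ω_s=1
Stage 2: 37(1−ω_c) = −71(0−ω_c)  ⇒  108ω_c = 37  ⇒  ω_c = 37/108
  ⇒ ω_c²/ω_s² = 37/108
Coupling ω_s² = ω_c¹ ⇒ overall = 11/16 × 37/108 = 407/1728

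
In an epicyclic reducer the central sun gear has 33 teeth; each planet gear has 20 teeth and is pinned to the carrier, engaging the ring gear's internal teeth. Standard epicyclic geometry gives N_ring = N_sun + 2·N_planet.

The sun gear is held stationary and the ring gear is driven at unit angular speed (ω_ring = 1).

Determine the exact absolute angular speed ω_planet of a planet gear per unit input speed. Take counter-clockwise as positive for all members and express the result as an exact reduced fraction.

73/40

N_ring = 33 + 2·20 = 73
33(ω_s−ω_c) = −73(ω_r−ω_c),  ω_s=0, ω_r=1
33(0−ω_c) = −73(1−ω_c)  ⇒  106ω_c = 73  ⇒  ω_c = 73/106
sun–planet: 33·(0−73/106) = −20·(ω_p−ω_c)  ⇒  ω_p−ω_c = −(33/20)·(-73/106) = 2409/2120
ω_p = 73/106 + 2409/2120 = 73/40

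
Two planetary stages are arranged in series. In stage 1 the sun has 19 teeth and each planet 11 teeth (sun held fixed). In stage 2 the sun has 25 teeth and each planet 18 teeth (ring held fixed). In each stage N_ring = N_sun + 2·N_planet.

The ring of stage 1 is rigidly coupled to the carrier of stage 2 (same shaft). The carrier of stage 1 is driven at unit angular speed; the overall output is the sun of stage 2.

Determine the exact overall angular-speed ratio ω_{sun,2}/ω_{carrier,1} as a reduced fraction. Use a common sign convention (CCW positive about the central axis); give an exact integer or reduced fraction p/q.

1032/205

Stage 1: N_ring = 19 + 2·11 = 41
Stage 1: 19(ω_s−ω_c) = −41(ω_r−ω_c),  ω_s=0, ω_c=1
Stage 1: ω_r = 1 − (19/41)(0−1) = 60/41
  ⇒ ω_r¹/ω_c¹ = 60/41
Stage 2: N_ring = 25 + 2·18 = 61
Stage 2: 25(ω_s−ω_c) = −61(ω_r−ω_c),  ω_r=0, ω_c=1
Stage 2: ω_s = 1 − (61/25)(0−1) = 86/25
  ⇒ ω_s²/ω_c² = 86/25
Coupling ω_c² = ω_r¹ ⇒ overall = 60/41 × 86/25 = 1032/205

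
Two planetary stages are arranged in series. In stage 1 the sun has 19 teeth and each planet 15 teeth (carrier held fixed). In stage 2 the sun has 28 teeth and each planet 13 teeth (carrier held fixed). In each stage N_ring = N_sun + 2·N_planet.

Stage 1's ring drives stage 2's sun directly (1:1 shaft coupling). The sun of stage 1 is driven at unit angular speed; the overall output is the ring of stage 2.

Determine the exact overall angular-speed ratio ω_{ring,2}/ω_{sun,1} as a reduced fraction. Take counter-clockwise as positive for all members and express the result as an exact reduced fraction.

38/189

Stage 1: N_ring = 19 + 2·15 = 49
Stage 1: 19(ω_s−ω_c) = −49(ω_r−ω_c),  ω_c=0, ω_s=1
Stage 1: ω_r = 0 − (19/49)(1−0) = -19/49
  ⇒ ω_r¹/ω_s¹ = -19/49
Stage 2: N_ring = 28 + 2·13 = 54
Stage 2: 28(ω_s−ω_c) = −54(ω_r−ω_c),  ω_c=0, ω_s=1
Stage 2: ω_r = 0 − (28/54)(1−0) = -14/27
  ⇒ ω_r²/ω_s² = -14/27
Coupling ω_s² = ω_r¹ ⇒ overall = -19/49 × -14/27 = 38/189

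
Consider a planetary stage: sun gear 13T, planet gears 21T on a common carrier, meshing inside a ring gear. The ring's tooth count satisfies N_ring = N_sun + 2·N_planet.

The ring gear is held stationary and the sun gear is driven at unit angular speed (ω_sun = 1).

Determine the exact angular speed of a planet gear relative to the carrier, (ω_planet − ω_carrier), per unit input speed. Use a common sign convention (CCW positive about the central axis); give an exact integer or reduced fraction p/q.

-715/1428

N_ring = 13 + 2·21 = 55
13(ω_s−ω_c) = −55(ω_r−ω_c),  ω_r=0, ω_s=1
13(1−ω_c) = −55(0−ω_c)  ⇒  68ω_c = 13  ⇒  ω_c = 13/68
sun–planet: 13·(1−13/68) = −21·(ω_p−ω_c)  ⇒  ω_p−ω_c = −(13/21)·(55/68) = -715/1428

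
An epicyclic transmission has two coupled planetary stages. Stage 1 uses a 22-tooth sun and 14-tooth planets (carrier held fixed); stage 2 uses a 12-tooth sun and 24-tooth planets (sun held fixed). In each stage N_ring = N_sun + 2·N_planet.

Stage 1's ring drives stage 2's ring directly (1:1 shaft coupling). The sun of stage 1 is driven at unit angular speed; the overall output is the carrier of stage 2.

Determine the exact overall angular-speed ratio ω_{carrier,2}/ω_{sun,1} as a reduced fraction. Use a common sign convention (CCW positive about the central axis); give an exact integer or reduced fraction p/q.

-11/30

Stage 1: N_ring = 22 + 2·14 = 50
Stage 1: 22(ω_s−ω_c) = −50(ω_r−ω_c),  ω_c=0, ω_s=1
Stage 1: ω_r = 0 − (22/50)(1−0) = -11/25
  ⇒ ω_r¹/ω_s¹ = -11/25
Stage 2: N_ring = 12 + 2·24 = 60
Stage 2: 12(ω_s−ω_c) = −60(ω_r−ω_c),  ω_s=0, ω_r=1
Stage 2: 12(0−ω_c) = −60(1−ω_c)  ⇒  72ω_c = 60  ⇒  ω_c = 5/6
  ⇒ ω_c²/ω_r² = 5/6
Coupling ω_r² = ω_r¹ ⇒ overall = -11/25 × 5/6 = -11/30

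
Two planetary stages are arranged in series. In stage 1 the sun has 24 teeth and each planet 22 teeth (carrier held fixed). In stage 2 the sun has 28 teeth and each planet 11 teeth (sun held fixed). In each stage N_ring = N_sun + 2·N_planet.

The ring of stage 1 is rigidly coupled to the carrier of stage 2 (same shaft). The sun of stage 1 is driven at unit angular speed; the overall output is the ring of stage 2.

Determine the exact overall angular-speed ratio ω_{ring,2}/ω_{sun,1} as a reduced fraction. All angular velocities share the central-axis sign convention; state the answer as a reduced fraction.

Stage 1: N_ring = 24 + 2·22 = 68
Stage 1: 24(ω_s−ω_c) = −68(ω_r−ω_c),  ω_c=0, ω_s=1
Stage 1: ω_r = 0 − (24/68)(1−0) = -6/17
  ⇒ ω_r¹/ω_s¹ = -6/17
Stage 2: N_ring = 28 + 2·11 = 50
Stage 2: 28(ω_s−ω_c) = −50(ω_r−ω_c),  ω_s=0, ω_c=1
Stage 2: ω_r = 1 − (28/50)(0−1) = 39/25
  ⇒ ω_r²/ω_c² = 39/25
Coupling ω_c² = ω_r¹ ⇒ overall = -6/17 × 39/25 = -234/425

-234/425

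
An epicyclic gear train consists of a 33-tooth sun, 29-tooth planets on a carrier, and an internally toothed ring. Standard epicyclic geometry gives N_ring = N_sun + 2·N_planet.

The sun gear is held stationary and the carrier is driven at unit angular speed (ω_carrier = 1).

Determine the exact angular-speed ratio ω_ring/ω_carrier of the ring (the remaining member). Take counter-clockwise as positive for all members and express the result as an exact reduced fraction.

124/91

N_ring = 33 + 2·29 = 91
33(ω_s−ω_c) = −91(ω_r−ω_c),  ω_s=0, ω_c=1
ω_r = 1 − (33/91)(0−1) = 124/91
ω_r/ω_c = 124/91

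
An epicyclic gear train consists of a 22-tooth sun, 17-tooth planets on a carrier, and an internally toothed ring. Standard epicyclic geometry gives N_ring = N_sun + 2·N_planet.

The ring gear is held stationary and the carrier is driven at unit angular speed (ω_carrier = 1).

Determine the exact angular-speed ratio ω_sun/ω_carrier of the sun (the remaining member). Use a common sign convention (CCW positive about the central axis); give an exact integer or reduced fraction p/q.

N_ring = 22 + 2·17 = 56
22(ω_s−ω_c) = −56(ω_r−ω_c),  ω_r=0, ω_c=1
ω_s = 1 − (56/22)(0−1) = 39/11
ω_s/ω_c = 39/11

39/11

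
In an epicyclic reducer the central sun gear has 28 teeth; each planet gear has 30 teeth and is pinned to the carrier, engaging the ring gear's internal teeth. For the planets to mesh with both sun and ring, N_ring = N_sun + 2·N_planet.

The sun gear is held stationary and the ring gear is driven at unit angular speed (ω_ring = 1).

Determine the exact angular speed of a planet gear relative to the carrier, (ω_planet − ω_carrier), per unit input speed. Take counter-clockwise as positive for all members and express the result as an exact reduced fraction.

308/435

N_ring = 28 + 2·30 = 88
28(ω_s−ω_c) = −88(ω_r−ω_c),  ω_s=0, ω_r=1
28(0−ω_c) = −88(1−ω_c)  ⇒  116ω_c = 88  ⇒  ω_c = 22/29
sun–planet: 28·(0−22/29) = −30·(ω_p−ω_c)  ⇒  ω_p−ω_c = −(28/30)·(-22/29) = 308/435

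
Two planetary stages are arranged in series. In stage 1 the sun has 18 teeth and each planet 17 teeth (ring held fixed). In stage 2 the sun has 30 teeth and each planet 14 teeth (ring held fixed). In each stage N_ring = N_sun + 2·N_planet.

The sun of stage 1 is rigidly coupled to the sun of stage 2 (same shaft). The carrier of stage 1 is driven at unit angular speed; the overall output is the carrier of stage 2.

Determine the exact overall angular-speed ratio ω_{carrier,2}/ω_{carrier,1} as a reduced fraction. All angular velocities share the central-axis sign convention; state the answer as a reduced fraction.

Stage 1: N_ring = 18 + 2·17 = 52
Stage 1: 18(ω_s−ω_c) = −52(ω_r−ω_c),  ω_r=0, ω_c=1
Stage 1: ω_s = 1 − (52/18)(0−1) = 35/9
  ⇒ ω_s¹/ω_c¹ = 35/9
Stage 2: N_ring = 30 + 2·14 = 58
Stage 2: 30(ω_s−ω_c) = −58(ω_r−ω_c),  ω_r=0, ω_s=1
Stage 2: 30(1−ω_c) = −58(0−ω_c)  ⇒  88ω_c = 30  ⇒  ω_c = 15/44
  ⇒ ω_c²/ω_s² = 15/44
Coupling ω_s² = ω_s¹ ⇒ overall = 35/9 × 15/44 = 175/132

175/132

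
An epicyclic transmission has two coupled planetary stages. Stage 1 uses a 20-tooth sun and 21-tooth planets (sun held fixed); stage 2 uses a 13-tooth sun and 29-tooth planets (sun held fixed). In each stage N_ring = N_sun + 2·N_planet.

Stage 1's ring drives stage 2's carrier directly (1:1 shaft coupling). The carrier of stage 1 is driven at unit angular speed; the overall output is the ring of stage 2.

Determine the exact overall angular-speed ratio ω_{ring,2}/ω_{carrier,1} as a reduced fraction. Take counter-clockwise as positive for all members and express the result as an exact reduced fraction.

Stage 1: N_ring = 20 + 2·21 = 62
Stage 1: 20(ω_s−ω_c) = −62(ω_r−ω_c),  ω_s=0, ω_c=1
Stage 1: ω_r = 1 − (20/62)(0−1) = 41/31
  ⇒ ω_r¹/ω_c¹ = 41/31
Stage 2: N_ring = 13 + 2·29 = 71
Stage 2: 13(ω_s−ω_c) = −71(ω_r−ω_c),  ω_s=0, ω_c=1
Stage 2: ω_r = 1 − (13/71)(0−1) = 84/71
  ⇒ ω_r²/ω_c² = 84/71
Coupling ω_c² = ω_r¹ ⇒ overall = 41/31 × 84/71 = 3444/2201

3444/2201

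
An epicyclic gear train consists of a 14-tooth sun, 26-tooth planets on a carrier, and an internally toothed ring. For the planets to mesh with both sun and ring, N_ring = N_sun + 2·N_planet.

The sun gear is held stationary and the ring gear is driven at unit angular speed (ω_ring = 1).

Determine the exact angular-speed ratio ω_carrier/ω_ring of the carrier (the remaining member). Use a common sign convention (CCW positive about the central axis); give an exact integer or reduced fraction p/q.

33/40

N_ring = 14 + 2·26 = 66
14(ω_s−ω_c) = −66(ω_r−ω_c),  ω_s=0, ω_r=1
14(0−ω_c) = −66(1−ω_c)  ⇒  80ω_c = 66  ⇒  ω_c = 33/40
ω_c/ω_r = 33/40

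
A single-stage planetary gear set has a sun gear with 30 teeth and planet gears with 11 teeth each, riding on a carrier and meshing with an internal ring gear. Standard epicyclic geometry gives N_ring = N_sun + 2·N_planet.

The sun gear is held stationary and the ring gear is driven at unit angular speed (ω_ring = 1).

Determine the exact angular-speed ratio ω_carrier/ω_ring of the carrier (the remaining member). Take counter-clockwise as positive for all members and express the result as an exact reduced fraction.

N_ring = 30 + 2·11 = 52
30(ω_s−ω_c) = −52(ω_r−ω_c),  ω_s=0, ω_r=1
30(0−ω_c) = −52(1−ω_c)  ⇒  82ω_c = 52  ⇒  ω_c = 26/41
ω_c/ω_r = 26/41

26/41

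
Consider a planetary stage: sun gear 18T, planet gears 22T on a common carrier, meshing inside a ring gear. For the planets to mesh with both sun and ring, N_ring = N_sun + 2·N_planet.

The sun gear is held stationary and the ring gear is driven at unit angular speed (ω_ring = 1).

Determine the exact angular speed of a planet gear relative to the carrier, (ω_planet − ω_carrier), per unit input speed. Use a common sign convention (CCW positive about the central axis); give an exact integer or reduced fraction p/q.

279/440

N_ring = 18 + 2·22 = 62
18(ω_s−ω_c) = −62(ω_r−ω_c),  ω_s=0, ω_r=1
18(0−ω_c) = −62(1−ω_c)  ⇒  80ω_c = 62  ⇒  ω_c = 31/40
sun–planet: 18·(0−31/40) = −22·(ω_p−ω_c)  ⇒  ω_p−ω_c = −(18/22)·(-31/40) = 279/440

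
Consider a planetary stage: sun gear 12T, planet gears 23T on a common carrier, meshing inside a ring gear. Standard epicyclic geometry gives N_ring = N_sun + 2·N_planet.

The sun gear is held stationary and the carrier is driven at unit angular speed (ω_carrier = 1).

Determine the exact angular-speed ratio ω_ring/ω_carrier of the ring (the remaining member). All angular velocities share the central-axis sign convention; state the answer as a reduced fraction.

35/29

N_ring = 12 + 2·23 = 58
12(ω_s−ω_c) = −58(ω_r−ω_c),  ω_s=0, ω_c=1
ω_r = 1 − (12/58)(0−1) = 35/29
ω_r/ω_c = 35/29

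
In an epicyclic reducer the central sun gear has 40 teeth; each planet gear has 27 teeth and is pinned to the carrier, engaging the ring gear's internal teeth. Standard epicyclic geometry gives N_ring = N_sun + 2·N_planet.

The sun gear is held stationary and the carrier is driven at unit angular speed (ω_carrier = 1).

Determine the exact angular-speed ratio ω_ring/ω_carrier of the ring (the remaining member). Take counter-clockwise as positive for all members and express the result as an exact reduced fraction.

67/47

N_ring = 40 + 2·27 = 94
40(ω_s−ω_c) = −94(ω_r−ω_c),  ω_s=0, ω_c=1
ω_r = 1 − (40/94)(0−1) = 67/47
ω_r/ω_c = 67/47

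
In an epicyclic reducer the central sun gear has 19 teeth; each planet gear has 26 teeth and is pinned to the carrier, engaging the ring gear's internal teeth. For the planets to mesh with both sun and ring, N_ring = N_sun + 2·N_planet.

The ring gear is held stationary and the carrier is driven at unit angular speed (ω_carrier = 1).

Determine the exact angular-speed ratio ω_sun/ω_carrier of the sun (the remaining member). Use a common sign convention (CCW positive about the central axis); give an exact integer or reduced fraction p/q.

N_ring = 19 + 2·26 = 71
19(ω_s−ω_c) = −71(ω_r−ω_c),  ω_r=0, ω_c=1
ω_s = 1 − (71/19)(0−1) = 90/19
ω_s/ω_c = 90/19

90/19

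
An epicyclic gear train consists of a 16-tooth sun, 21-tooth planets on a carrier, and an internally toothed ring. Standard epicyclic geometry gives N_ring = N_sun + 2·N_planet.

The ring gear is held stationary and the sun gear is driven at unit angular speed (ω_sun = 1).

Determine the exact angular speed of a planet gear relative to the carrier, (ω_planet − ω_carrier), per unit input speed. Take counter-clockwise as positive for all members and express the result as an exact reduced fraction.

N_ring = 16 + 2·21 = 58
16(ω_s−ω_c) = −58(ω_r−ω_c),  ω_r=0, ω_s=1
16(1−ω_c) = −58(0−ω_c)  ⇒  74ω_c = 16  ⇒  ω_c = 8/37
sun–planet: 16·(1−8/37) = −21·(ω_p−ω_c)  ⇒  ω_p−ω_c = −(16/21)·(29/37) = -464/777

-464/777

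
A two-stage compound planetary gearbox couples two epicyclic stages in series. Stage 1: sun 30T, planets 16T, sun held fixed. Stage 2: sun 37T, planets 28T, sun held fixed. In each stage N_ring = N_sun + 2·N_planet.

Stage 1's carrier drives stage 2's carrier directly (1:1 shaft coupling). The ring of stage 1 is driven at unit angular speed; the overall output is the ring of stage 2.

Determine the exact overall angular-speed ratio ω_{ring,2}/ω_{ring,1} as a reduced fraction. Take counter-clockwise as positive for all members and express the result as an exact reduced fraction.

Stage 1: N_ring = 30 + 2·16 = 62
Stage 1: 30(ω_s−ω_c) = −62(ω_r−ω_c),  ω_s=0, ω_r=1
Stage 1: 30(0−ω_c) = −62(1−ω_c)  ⇒  92ω_c = 62  ⇒  ω_c = 31/46
  ⇒ ω_c¹/ω_r¹ = 31/46
Stage 2: N_ring = 37 + 2·28 = 93
Stage 2: 37(ω_s−ω_c) = −93(ω_r−ω_c),  ω_s=0, ω_c=1
Stage 2: ω_r = 1 − (37/93)(0−1) = 130/93
  ⇒ ω_r²/ω_c² = 130/93
Coupling ω_c² = ω_c¹ ⇒ overall = 31/46 × 130/93 = 65/69

65/69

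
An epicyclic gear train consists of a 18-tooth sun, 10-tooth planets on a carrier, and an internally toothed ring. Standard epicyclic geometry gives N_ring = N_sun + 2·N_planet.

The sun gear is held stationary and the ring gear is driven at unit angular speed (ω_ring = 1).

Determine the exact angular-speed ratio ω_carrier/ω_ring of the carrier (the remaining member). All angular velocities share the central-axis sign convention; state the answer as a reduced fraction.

N_ring = 18 + 2·10 = 38
18(ω_s−ω_c) = −38(ω_r−ω_c),  ω_s=0, ω_r=1
18(0−ω_c) = −38(1−ω_c)  ⇒  56ω_c = 38  ⇒  ω_c = 19/28
ω_c/ω_r = 19/28

19/28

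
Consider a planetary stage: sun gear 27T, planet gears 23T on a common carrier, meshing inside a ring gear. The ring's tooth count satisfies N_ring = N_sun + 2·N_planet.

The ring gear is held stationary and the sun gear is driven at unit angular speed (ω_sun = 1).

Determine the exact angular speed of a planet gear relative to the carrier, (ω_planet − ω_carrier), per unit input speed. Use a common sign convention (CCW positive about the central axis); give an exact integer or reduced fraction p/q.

-1971/2300

N_ring = 27 + 2·23 = 73
27(ω_s−ω_c) = −73(ω_r−ω_c),  ω_r=0, ω_s=1
27(1−ω_c) = −73(0−ω_c)  ⇒  100ω_c = 27  ⇒  ω_c = 27/100
sun–planet: 27·(1−27/100) = −23·(ω_p−ω_c)  ⇒  ω_p−ω_c = −(27/23)·(73/100) = -1971/2300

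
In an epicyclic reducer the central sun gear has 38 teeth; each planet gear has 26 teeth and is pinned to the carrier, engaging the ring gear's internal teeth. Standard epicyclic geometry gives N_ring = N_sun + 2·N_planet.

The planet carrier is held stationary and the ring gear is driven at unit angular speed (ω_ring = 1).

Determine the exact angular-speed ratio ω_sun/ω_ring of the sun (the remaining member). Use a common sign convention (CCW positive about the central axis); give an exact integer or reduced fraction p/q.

-45/19

N_ring = 38 + 2·26 = 90
38(ω_s−ω_c) = −90(ω_r−ω_c),  ω_c=0, ω_r=1
ω_s = 0 − (90/38)(1−0) = -45/19
ω_s/ω_r = -45/19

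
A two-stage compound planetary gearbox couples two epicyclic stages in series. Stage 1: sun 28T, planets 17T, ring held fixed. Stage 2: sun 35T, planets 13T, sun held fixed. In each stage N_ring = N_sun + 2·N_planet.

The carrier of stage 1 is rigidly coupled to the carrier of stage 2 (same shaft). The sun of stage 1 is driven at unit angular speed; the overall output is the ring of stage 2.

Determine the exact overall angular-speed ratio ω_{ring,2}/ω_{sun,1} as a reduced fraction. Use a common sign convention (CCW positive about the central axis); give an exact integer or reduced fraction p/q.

Stage 1: N_ring = 28 + 2·17 = 62
Stage 1: 28(ω_s−ω_c) = −62(ω_r−ω_c),  ω_r=0, ω_s=1
Stage 1: 28(1−ω_c) = −62(0−ω_c)  ⇒  90ω_c = 28  ⇒  ω_c = 14/45
  ⇒ ω_c¹/ω_s¹ = 14/45
Stage 2: N_ring = 35 + 2·13 = 61
Stage 2: 35(ω_s−ω_c) = −61(ω_r−ω_c),  ω_s=0, ω_c=1
Stage 2: ω_r = 1 − (35/61)(0−1) = 96/61
  ⇒ ω_r²/ω_c² = 96/61
Coupling ω_c² = ω_c¹ ⇒ overall = 14/45 × 96/61 = 448/915

448/915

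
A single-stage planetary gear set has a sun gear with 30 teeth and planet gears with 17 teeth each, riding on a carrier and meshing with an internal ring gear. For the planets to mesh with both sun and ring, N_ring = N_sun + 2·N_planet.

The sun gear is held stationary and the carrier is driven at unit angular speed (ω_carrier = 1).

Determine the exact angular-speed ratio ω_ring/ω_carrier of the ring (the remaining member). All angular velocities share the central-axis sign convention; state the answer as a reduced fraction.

N_ring = 30 + 2·17 = 64
30(ω_s−ω_c) = −64(ω_r−ω_c),  ω_s=0, ω_c=1
ω_r = 1 − (30/64)(0−1) = 47/32
ω_r/ω_c = 47/32

47/32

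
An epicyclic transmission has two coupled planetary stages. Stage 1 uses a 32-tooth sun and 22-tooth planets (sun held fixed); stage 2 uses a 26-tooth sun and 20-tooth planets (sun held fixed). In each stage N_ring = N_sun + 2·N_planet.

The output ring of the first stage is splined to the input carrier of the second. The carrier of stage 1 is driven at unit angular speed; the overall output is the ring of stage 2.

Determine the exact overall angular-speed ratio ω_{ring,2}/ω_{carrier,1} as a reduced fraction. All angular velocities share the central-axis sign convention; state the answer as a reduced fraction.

Stage 1: N_ring = 32 + 2·22 = 76
Stage 1: 32(ω_s−ω_c) = −76(ω_r−ω_c),  ω_s=0, ω_c=1
Stage 1: ω_r = 1 − (32/76)(0−1) = 27/19
  ⇒ ω_r¹/ω_c¹ = 27/19
Stage 2: N_ring = 26 + 2·20 = 66
Stage 2: 26(ω_s−ω_c) = −66(ω_r−ω_c),  ω_s=0, ω_c=1
Stage 2: ω_r = 1 − (26/66)(0−1) = 46/33
  ⇒ ω_r²/ω_c² = 46/33
Coupling ω_c² = ω_r¹ ⇒ overall = 27/19 × 46/33 = 414/209

414/209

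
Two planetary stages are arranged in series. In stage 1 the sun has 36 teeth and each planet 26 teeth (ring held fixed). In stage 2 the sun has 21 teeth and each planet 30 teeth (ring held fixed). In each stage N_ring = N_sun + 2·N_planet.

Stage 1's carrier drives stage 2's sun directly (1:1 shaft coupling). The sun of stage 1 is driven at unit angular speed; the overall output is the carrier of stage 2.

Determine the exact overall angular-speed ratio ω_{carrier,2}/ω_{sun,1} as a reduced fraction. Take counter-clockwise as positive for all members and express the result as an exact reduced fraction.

Stage 1: N_ring = 36 + 2·26 = 88
Stage 1: 36(ω_s−ω_c) = −88(ω_r−ω_c),  ω_r=0, ω_s=1
Stage 1: 36(1−ω_c) = −88(0−ω_c)  ⇒  124ω_c = 36  ⇒  ω_c = 9/31
  ⇒ ω_c¹/ω_s¹ = 9/31
Stage 2: N_ring = 21 + 2·30 = 81
Stage 2: 21(ω_s−ω_c) = −81(ω_r−ω_c),  ω_r=0, ω_s=1
Stage 2: 21(1−ω_c) = −81(0−ω_c)  ⇒  102ω_c = 21  ⇒  ω_c = 7/34
  ⇒ ω_c²/ω_s² = 7/34
Coupling ω_s² = ω_c¹ ⇒ overall = 9/31 × 7/34 = 63/1054

63/1054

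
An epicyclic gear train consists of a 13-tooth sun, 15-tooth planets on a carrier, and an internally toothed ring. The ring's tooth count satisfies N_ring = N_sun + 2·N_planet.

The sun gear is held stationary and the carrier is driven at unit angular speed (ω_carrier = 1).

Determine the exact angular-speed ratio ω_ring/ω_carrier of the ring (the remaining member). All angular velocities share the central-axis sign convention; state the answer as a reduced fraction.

N_ring = 13 + 2·15 = 43
13(ω_s−ω_c) = −43(ω_r−ω_c),  ω_s=0, ω_c=1
ω_r = 1 − (13/43)(0−1) = 56/43
ω_r/ω_c = 56/43

56/43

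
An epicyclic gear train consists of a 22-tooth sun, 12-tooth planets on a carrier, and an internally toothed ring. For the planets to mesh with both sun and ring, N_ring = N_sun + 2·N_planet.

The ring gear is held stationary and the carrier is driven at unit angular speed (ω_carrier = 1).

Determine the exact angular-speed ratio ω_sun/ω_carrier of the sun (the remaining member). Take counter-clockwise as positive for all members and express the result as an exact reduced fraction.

N_ring = 22 + 2·12 = 46
22(ω_s−ω_c) = −46(ω_r−ω_c),  ω_r=0, ω_c=1
ω_s = 1 − (46/22)(0−1) = 34/11
ω_s/ω_c = 34/11

34/11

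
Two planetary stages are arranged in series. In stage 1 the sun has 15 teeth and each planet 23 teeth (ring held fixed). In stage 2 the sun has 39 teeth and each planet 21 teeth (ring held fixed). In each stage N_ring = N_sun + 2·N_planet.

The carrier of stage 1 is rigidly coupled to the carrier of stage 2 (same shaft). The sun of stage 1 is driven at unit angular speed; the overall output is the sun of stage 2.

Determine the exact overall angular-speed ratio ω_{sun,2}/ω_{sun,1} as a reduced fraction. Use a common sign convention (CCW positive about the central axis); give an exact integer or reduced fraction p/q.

150/247

Stage 1: N_ring = 15 + 2·23 = 61
Stage 1: 15(ω_s−ω_c) = −61(ω_r−ω_c),  ω_r=0, ω_s=1
Stage 1: 15(1−ω_c) = −61(0−ω_c)  ⇒  76ω_c = 15  ⇒  ω_c = 15/76
  ⇒ ω_c¹/ω_s¹ = 15/76
Stage 2: N_ring = 39 + 2·21 = 81
Stage 2: 39(ω_s−ω_c) = −81(ω_r−ω_c),  ω_r=0, ω_c=1
Stage 2: ω_s = 1 − (81/39)(0−1) = 40/13
  ⇒ ω_s²/ω_c² = 40/13
Coupling ω_c² = ω_c¹ ⇒ overall = 15/76 × 40/13 = 150/247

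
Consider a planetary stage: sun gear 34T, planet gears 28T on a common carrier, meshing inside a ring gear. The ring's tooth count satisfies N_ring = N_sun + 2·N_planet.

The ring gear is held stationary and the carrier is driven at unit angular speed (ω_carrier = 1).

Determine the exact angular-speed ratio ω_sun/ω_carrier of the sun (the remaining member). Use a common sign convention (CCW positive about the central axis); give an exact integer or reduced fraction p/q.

62/17

N_ring = 34 + 2·28 = 90
34(ω_s−ω_c) = −90(ω_r−ω_c),  ω_r=0, ω_c=1
ω_s = 1 − (90/34)(0−1) = 62/17
ω_s/ω_c = 62/17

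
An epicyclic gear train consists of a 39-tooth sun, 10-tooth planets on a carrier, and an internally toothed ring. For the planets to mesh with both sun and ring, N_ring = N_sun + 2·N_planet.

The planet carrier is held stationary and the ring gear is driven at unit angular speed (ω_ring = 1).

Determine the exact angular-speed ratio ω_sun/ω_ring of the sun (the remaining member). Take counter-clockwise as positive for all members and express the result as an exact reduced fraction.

N_ring = 39 + 2·10 = 59
39(ω_s−ω_c) = −59(ω_r−ω_c),  ω_c=0, ω_r=1
ω_s = 0 − (59/39)(1−0) = -59/39
ω_s/ω_r = -59/39

-59/39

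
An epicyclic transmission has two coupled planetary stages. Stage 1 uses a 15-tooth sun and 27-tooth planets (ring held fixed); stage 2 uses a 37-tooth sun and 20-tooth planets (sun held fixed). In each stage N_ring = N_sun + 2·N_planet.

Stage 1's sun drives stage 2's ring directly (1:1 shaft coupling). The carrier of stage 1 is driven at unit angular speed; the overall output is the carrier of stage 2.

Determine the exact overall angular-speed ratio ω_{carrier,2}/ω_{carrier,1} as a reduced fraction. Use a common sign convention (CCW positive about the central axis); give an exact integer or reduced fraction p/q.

1078/285

Stage 1: N_ring = 15 + 2·27 = 69
Stage 1: 15(ω_s−ω_c) = −69(ω_r−ω_c),  ω_r=0, ω_c=1
Stage 1: ω_s = 1 − (69/15)(0−1) = 28/5
  ⇒ ω_s¹/ω_c¹ = 28/5
Stage 2: N_ring = 37 + 2·20 = 77
Stage 2: 37(ω_s−ω_c) = −77(ω_r−ω_c),  ω_s=0, ω_r=1
Stage 2: 37(0−ω_c) = −77(1−ω_c)  ⇒  114ω_c = 77  ⇒  ω_c = 77/114
  ⇒ ω_c²/ω_r² = 77/114
Coupling ω_r² = ω_s¹ ⇒ overall = 28/5 × 77/114 = 1078/285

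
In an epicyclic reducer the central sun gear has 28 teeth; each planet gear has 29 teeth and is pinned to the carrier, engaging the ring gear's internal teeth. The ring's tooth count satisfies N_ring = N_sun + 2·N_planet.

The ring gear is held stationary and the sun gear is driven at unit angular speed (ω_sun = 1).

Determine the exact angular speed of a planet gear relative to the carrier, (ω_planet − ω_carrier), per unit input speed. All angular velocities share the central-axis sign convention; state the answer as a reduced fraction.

N_ring = 28 + 2·29 = 86
28(ω_s−ω_c) = −86(ω_r−ω_c),  ω_r=0, ω_s=1
28(1−ω_c) = −86(0−ω_c)  ⇒  114ω_c = 28  ⇒  ω_c = 14/57
sun–planet: 28·(1−14/57) = −29·(ω_p−ω_c)  ⇒  ω_p−ω_c = −(28/29)·(43/57) = -1204/1653

-1204/1653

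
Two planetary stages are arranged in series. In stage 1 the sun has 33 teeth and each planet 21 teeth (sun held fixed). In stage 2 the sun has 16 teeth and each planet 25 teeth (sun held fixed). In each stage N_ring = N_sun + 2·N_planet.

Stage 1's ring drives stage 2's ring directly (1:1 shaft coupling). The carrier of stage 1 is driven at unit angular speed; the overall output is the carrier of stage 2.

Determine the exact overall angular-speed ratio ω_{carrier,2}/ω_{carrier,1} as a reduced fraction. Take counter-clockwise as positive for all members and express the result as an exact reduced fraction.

1188/1025

Stage 1: N_ring = 33 + 2·21 = 75
Stage 1: 33(ω_s−ω_c) = −75(ω_r−ω_c),  ω_s=0, ω_c=1
Stage 1: ω_r = 1 − (33/75)(0−1) = 36/25
  ⇒ ω_r¹/ω_c¹ = 36/25
Stage 2: N_ring = 16 + 2·25 = 66
Stage 2: 16(ω_s−ω_c) = −66(ω_r−ω_c),  ω_s=0, ω_r=1
Stage 2: 16(0−ω_c) = −66(1−ω_c)  ⇒  82ω_c = 66  ⇒  ω_c = 33/41
  ⇒ ω_c²/ω_r² = 33/41
Coupling ω_r² = ω_r¹ ⇒ overall = 36/25 × 33/41 = 1188/1025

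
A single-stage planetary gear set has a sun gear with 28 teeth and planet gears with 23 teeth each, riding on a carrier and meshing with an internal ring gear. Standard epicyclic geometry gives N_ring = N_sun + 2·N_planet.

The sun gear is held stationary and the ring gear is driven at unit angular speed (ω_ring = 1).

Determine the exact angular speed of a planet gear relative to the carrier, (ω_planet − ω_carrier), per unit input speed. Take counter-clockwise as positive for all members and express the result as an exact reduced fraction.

N_ring = 28 + 2·23 = 74
28(ω_s−ω_c) = −74(ω_r−ω_c),  ω_s=0, ω_r=1
28(0−ω_c) = −74(1−ω_c)  ⇒  102ω_c = 74  ⇒  ω_c = 37/51
sun–planet: 28·(0−37/51) = −23·(ω_p−ω_c)  ⇒  ω_p−ω_c = −(28/23)·(-37/51) = 1036/1173

1036/1173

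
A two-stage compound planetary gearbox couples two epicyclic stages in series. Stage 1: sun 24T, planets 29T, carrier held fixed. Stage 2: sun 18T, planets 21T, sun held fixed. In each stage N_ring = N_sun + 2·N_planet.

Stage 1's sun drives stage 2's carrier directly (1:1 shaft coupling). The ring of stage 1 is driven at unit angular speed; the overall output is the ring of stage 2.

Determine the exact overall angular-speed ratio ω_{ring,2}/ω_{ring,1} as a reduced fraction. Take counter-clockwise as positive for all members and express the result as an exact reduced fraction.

Stage 1: N_ring = 24 + 2·29 = 82
Stage 1: 24(ω_s−ω_c) = −82(ω_r−ω_c),  ω_c=0, ω_r=1
Stage 1: ω_s = 0 − (82/24)(1−0) = -41/12
  ⇒ ω_s¹/ω_r¹ = -41/12
Stage 2: N_ring = 18 + 2·21 = 60
Stage 2: 18(ω_s−ω_c) = −60(ω_r−ω_c),  ω_s=0, ω_c=1
Stage 2: ω_r = 1 − (18/60)(0−1) = 13/10
  ⇒ ω_r²/ω_c² = 13/10
Coupling ω_c² = ω_s¹ ⇒ overall = -41/12 × 13/10 = -533/120

-533/120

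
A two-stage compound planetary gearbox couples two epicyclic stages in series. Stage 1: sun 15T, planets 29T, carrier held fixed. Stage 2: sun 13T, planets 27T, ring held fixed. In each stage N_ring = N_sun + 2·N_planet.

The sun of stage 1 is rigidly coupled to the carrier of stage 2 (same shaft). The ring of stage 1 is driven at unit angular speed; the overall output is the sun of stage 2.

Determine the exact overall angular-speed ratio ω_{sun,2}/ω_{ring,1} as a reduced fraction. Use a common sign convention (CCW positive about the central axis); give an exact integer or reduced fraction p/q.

-1168/39

Stage 1: N_ring = 15 + 2·29 = 73
Stage 1: 15(ω_s−ω_c) = −73(ω_r−ω_c),  ω_c=0, ω_r=1
Stage 1: ω_s = 0 − (73/15)(1−0) = -73/15
  ⇒ ω_s¹/ω_r¹ = -73/15
Stage 2: N_ring = 13 + 2·27 = 67
Stage 2: 13(ω_s−ω_c) = −67(ω_r−ω_c),  ω_r=0, ω_c=1
Stage 2: ω_s = 1 − (67/13)(0−1) = 80/13
  ⇒ ω_s²/ω_c² = 80/13
Coupling ω_c² = ω_s¹ ⇒ overall = -73/15 × 80/13 = -1168/39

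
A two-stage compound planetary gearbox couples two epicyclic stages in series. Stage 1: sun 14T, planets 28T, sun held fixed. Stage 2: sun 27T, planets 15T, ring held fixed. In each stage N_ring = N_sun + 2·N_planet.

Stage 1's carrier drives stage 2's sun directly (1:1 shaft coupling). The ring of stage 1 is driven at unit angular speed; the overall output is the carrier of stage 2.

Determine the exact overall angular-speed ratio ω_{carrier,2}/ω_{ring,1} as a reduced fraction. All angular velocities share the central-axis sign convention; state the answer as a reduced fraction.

Stage 1: N_ring = 14 + 2·28 = 70
Stage 1: 14(ω_s−ω_c) = −70(ω_r−ω_c),  ω_s=0, ω_r=1
Stage 1: 14(0−ω_c) = −70(1−ω_c)  ⇒  84ω_c = 70  ⇒  ω_c = 5/6
  ⇒ ω_c¹/ω_r¹ = 5/6
Stage 2: N_ring = 27 + 2·15 = 57
Stage 2: 27(ω_s−ω_c) = −57(ω_r−ω_c),  ω_r=0, ω_s=1
Stage 2: 27(1−ω_c) = −57(0−ω_c)  ⇒  84ω_c = 27  ⇒  ω_c = 9/28
  ⇒ ω_c²/ω_s² = 9/28
Coupling ω_s² = ω_c¹ ⇒ overall = 5/6 × 9/28 = 15/56

15/56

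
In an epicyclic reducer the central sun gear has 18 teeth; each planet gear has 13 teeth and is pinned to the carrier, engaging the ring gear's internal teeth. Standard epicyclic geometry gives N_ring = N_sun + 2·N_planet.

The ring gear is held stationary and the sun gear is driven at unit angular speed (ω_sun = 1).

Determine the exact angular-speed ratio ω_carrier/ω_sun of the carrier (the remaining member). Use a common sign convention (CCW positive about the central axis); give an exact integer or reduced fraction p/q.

9/31

N_ring = 18 + 2·13 = 44
18(ω_s−ω_c) = −44(ω_r−ω_c),  ω_r=0, ω_s=1
18(1−ω_c) = −44(0−ω_c)  ⇒  62ω_c = 18  ⇒  ω_c = 9/31
ω_c/ω_s = 9/31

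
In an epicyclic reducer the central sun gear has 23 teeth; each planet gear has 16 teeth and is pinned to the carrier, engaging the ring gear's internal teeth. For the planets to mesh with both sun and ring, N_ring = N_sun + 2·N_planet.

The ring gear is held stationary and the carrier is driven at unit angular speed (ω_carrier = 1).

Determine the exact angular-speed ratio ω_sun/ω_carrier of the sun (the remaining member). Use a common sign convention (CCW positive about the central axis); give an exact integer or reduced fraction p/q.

N_ring = 23 + 2·16 = 55
23(ω_s−ω_c) = −55(ω_r−ω_c),  ω_r=0, ω_c=1
ω_s = 1 − (55/23)(0−1) = 78/23
ω_s/ω_c = 78/23

78/23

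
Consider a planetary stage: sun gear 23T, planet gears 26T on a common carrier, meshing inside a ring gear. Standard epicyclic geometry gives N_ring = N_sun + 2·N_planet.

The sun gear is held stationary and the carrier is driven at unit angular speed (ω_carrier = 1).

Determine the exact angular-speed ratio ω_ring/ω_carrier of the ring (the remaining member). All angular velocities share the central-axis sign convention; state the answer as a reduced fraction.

N_ring = 23 + 2·26 = 75
23(ω_s−ω_c) = −75(ω_r−ω_c),  ω_s=0, ω_c=1
ω_r = 1 − (23/75)(0−1) = 98/75
ω_r/ω_c = 98/75

98/75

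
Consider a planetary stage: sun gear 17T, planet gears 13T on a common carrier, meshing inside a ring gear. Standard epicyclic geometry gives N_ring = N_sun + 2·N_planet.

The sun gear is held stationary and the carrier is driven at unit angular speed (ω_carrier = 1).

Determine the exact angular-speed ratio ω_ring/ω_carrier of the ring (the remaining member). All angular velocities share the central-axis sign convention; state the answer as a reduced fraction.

60/43

N_ring = 17 + 2·13 = 43
17(ω_s−ω_c) = −43(ω_r−ω_c),  ω_s=0, ω_c=1
ω_r = 1 − (17/43)(0−1) = 60/43
ω_r/ω_c = 60/43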